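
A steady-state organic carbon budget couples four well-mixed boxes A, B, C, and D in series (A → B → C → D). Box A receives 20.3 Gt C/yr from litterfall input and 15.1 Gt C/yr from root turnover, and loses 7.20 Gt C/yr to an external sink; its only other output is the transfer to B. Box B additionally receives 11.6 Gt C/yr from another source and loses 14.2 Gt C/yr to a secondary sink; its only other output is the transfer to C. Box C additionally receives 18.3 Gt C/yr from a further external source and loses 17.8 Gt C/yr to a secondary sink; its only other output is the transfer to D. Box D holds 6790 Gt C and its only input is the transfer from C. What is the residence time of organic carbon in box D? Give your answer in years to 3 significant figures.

260 yr

Box A: F(A→B) = (20.3 + 15.1) − 7.20 = 28.200 Gt C/yr.
Box B: F(B→C) = (28.200 + 11.6) − 14.2 = 25.600 Gt C/yr.
Box C: F(C→D) = (25.600 + 18.3) − 17.8 = 26.100 Gt C/yr.
Box D throughput = its input = 26.100 Gt C/yr; τ = 6790 / 26.100 = 260.2 yr.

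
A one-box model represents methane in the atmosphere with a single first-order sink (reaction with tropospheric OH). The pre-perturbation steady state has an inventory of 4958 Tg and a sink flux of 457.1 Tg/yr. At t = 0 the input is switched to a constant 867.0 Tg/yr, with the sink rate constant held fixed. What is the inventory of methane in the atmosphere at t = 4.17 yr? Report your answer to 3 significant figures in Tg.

6380 Tg

τ = M₀/F₀ = 4958/457.1 = 10.85 yr; rate constant k = 1/τ.
New steady state M_∞ = F₁/k = F₁·τ = 867.0 × 10.85 = 9404.0 Tg.
M(t) = M_∞ + (M₀ − M_∞)·e^(−t/τ); t/τ = 4.17/10.85 = 0.3845, so e^(−t/τ) = 0.6808.
M(t) = 9404.0 − 4446 × 0.6808 = 6377.1 Tg.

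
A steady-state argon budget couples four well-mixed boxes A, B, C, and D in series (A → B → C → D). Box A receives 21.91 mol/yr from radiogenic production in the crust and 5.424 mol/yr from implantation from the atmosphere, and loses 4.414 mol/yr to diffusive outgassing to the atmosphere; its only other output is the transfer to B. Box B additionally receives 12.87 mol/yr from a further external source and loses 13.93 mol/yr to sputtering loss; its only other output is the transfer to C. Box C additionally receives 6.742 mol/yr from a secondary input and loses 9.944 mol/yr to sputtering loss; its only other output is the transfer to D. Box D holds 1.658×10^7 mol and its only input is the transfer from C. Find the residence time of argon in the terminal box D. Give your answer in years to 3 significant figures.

889000 yr

Box A: F(A→B) = (21.91 + 5.424) − 4.414 = 22.920 mol/yr.
Box B: F(B→C) = (22.920 + 12.87) − 13.93 = 21.860 mol/yr.
Box C: F(C→D) = (21.860 + 6.742) − 9.944 = 18.658 mol/yr.
Box D throughput = its input = 18.658 mol/yr; τ = 1.658×10^7 / 18.658 = 888600 yr.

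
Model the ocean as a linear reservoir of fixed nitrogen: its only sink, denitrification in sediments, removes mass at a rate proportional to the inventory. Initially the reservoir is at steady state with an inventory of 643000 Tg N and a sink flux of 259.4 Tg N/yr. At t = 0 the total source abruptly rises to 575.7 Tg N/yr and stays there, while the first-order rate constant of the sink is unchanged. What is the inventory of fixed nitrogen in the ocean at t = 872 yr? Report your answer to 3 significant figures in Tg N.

τ = M₀/F₀ = 643000/259.4 = 2479 yr; rate constant k = 1/τ.
New steady state M_∞ = F₁/k = F₁·τ = 575.7 × 2479 = 1.4270×10^6 Tg N.
M(t) = M_∞ + (M₀ − M_∞)·e^(−t/τ); t/τ = 872/2479 = 0.3518, so e^(−t/τ) = 0.7034.
M(t) = 1.4270×10^6 − 784000 × 0.7034 = 875520 Tg N.

876000 Tg N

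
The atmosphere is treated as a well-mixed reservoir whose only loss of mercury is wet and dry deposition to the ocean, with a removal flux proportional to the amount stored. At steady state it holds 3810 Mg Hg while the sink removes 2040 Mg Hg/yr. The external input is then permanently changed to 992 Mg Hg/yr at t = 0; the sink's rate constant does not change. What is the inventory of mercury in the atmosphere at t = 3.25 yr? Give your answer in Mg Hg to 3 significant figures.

τ = M₀/F₀ = 3810/2040 = 1.868 yr; rate constant k = 1/τ.
New steady state M_∞ = F₁/k = F₁·τ = 992 × 1.868 = 1852.7 Mg Hg.
M(t) = M_∞ + (M₀ − M_∞)·e^(−t/τ); t/τ = 3.25/1.868 = 1.740, so e^(−t/τ) = 0.1755.
M(t) = 1852.7 + 1957 × 0.1755 = 2196.2 Mg Hg.

2200 Mg Hg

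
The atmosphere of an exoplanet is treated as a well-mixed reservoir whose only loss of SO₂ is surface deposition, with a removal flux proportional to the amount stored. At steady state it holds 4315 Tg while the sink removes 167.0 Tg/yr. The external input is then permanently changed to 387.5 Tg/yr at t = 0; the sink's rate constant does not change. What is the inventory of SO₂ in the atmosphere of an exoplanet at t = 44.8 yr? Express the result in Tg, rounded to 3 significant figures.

The sink rate constant is k = F₀/M₀ = 167.0/4315 = 0.03870 yr⁻¹.
Solving dM/dt = F₁ − kM with M(0) = M₀ gives M(t) = F₁/k + (M₀ − F₁/k)·e^(−kt).
F₁/k = 387.5/0.03870 = 10012 Tg; kt = 0.03870 × 44.8 = 1.734, e^(−kt) = 0.1766.
M(44.8) = 10012 + (4315 − 10012) × 0.1766 = 10012 − 1006 = 9006.2 Tg.

9010 Tg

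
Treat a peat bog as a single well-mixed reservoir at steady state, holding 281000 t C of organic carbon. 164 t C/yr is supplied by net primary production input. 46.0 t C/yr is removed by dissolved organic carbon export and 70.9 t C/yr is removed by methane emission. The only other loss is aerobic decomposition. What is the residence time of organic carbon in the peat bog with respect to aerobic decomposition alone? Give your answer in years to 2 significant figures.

At steady state ΣF_in = ΣF_out.
ΣF_in = 164.00 t C/yr.
Aerobic decomposition flux = ΣF_in − (46.0 + 70.9) = 164.00 − 116.9 = 47.10 t C/yr.
τ = M / F = 281000 / 47.10 = 5966 yr.

6000 yr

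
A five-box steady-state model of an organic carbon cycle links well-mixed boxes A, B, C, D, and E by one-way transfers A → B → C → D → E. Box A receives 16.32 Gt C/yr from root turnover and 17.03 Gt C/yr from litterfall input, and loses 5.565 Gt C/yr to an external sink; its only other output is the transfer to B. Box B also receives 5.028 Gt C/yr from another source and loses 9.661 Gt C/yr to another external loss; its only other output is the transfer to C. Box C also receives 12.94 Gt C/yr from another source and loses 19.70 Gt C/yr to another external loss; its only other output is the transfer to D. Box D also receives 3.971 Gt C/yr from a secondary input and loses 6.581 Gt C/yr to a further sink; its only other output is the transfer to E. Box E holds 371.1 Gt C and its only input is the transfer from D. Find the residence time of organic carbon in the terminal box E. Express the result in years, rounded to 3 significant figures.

Box A: F(A→B) = (16.32 + 17.03) − 5.565 = 27.785 Gt C/yr.
Box B: F(B→C) = (27.785 + 5.028) − 9.661 = 23.152 Gt C/yr.
Box C: F(C→D) = (23.152 + 12.94) − 19.70 = 16.392 Gt C/yr.
Box D: F(D→E) = (16.392 + 3.971) − 6.581 = 13.782 Gt C/yr.
Box E throughput = its input = 13.782 Gt C/yr; τ = 371.1 / 13.782 = 26.93 yr.

26.9 yr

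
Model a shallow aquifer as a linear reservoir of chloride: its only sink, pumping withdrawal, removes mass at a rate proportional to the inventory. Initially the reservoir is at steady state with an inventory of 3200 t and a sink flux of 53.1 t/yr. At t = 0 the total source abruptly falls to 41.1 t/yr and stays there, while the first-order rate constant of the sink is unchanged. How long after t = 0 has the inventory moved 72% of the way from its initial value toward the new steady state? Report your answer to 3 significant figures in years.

76.7 yr

τ = M₀/F₀ = 3200/53.1 = 60.26 yr.
The remaining gap fraction is e^(−t/τ); 72% covered ⇒ e^(−t/τ) = 0.280.
t = −τ ln(0.280) = 60.26 × 1.273 = 76.71 yr.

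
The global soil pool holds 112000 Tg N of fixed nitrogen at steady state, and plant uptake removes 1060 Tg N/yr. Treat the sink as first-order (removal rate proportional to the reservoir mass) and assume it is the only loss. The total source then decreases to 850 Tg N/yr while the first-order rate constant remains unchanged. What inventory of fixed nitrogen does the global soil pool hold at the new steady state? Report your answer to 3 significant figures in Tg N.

89800 Tg N

Rate constant k = F/M = 1060 / 112000 = 0.009464 yr⁻¹.
At the new steady state, source = k·M_new ⇒ M_new = 850 / 0.009464 = 89810 Tg N.
(Equivalently M_new = M × F_new/F_old = 112000 × 850/1060.)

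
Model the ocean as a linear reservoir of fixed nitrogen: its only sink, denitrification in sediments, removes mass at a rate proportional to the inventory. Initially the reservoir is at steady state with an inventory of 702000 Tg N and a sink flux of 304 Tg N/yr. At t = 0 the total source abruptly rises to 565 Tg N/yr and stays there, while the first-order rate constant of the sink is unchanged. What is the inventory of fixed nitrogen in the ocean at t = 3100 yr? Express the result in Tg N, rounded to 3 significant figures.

1.15×10^6 Tg N

The sink rate constant is k = F₀/M₀ = 304/702000 = 0.0004330 yr⁻¹.
Solving dM/dt = F₁ − kM with M(0) = M₀ gives M(t) = F₁/k + (M₀ − F₁/k)·e^(−kt).
F₁/k = 565/0.0004330 = 1.3047×10^6 Tg N; kt = 0.0004330 × 3100 = 1.342, e^(−kt) = 0.2612.
M(3100) = 1.3047×10^6 + (702000 − 1.3047×10^6) × 0.2612 = 1.3047×10^6 − 157400 = 1.1473×10^6 Tg N.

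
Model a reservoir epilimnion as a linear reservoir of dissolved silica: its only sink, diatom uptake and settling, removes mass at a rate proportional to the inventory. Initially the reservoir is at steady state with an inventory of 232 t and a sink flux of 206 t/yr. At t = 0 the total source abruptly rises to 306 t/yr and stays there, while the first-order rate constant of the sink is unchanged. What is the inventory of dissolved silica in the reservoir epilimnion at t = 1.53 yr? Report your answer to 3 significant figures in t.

The sink rate constant is k = F₀/M₀ = 206/232 = 0.8879 yr⁻¹.
Solving dM/dt = F₁ − kM with M(0) = M₀ gives M(t) = F₁/k + (M₀ − F₁/k)·e^(−kt).
F₁/k = 306/0.8879 = 344.62 t; kt = 0.8879 × 1.53 = 1.359, e^(−kt) = 0.2570.
M(1.53) = 344.62 + (232 − 344.62) × 0.2570 = 344.62 − 28.95 = 315.67 t.

316 t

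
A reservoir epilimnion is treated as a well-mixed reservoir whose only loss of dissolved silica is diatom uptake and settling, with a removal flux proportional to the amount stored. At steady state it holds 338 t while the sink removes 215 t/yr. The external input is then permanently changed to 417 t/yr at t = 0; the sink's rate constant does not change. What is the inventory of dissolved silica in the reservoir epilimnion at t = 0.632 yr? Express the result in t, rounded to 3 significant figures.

443 t

Residence time τ = M₀/F₀ = 1.572 yr. The eventual steady state is M_∞ = M₀·(F₁/F₀) = 338 × 417/215 = 655.56 t.
The anomaly ΔM(t) = M(t) − M_∞ decays as ΔM₀·e^(−t/τ) with ΔM₀ = 338 − 655.56 = −317.6 t.
At t = 0.632 yr, e^(−t/τ) = e^(−0.4020) = 0.6690, so ΔM = −212.4 t and M = 655.56 − 212.4 = 443.12 t.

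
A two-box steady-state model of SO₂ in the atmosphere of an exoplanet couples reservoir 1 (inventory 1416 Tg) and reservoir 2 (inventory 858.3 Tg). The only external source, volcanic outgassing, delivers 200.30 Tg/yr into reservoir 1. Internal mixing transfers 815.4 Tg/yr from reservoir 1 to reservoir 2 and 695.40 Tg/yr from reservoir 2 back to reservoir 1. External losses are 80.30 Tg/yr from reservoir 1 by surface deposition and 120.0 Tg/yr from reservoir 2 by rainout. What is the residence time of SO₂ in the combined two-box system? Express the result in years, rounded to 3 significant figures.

11.4 yr

For the system as a whole, the A↔B exchange is internal and contributes nothing to the throughput; only the external sinks remove mass.
M_total = 1416 + 858.3 = 2274.3 Tg.
ΣF_external_out = 80.30 + 120.0 = 200.30 Tg/yr.
τ = M_total / ΣF_ext = 2274.3 / 200.30 = 11.35 yr.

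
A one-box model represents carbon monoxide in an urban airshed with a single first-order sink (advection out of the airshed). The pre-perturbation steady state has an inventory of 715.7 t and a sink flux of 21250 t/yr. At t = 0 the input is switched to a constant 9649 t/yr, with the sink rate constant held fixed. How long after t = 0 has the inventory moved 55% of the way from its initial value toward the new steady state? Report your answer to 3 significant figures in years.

τ = M₀/F₀ = 715.7/21250 = 0.03368 yr.
The remaining gap fraction is e^(−t/τ); 55% covered ⇒ e^(−t/τ) = 0.450.
t = −τ ln(0.450) = 0.03368 × 0.7985 = 0.02689 yr.

0.0269 yr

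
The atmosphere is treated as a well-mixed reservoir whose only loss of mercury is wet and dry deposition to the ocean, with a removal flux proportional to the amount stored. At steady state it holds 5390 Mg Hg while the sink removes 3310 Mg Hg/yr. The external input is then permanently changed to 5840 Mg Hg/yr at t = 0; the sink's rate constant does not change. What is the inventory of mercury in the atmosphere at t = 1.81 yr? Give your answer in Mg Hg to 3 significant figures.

τ = M₀/F₀ = 5390/3310 = 1.628 yr; rate constant k = 1/τ.
New steady state M_∞ = F₁/k = F₁·τ = 5840 × 1.628 = 9509.8 Mg Hg.
M(t) = M_∞ + (M₀ − M_∞)·e^(−t/τ); t/τ = 1.81/1.628 = 1.112, so e^(−t/τ) = 0.3291.
M(t) = 9509.8 − 4120 × 0.3291 = 8154.2 Mg Hg.

8150 Mg Hg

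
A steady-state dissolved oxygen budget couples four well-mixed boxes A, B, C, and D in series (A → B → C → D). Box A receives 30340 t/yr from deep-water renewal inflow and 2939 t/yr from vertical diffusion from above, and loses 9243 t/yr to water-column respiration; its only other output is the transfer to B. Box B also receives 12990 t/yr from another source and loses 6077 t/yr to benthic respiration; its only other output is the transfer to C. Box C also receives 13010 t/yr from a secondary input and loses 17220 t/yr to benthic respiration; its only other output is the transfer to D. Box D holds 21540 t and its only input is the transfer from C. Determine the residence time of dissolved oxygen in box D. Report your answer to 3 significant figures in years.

0.806 yr

Box A: F(A→B) = (30340 + 2939) − 9243 = 24036 t/yr.
Box B: F(B→C) = (24036 + 12990) − 6077 = 30949 t/yr.
Box C: F(C→D) = (30949 + 13010) − 17220 = 26739 t/yr.
Box D throughput = its input = 26739 t/yr; τ = 21540 / 26739 = 0.8056 yr.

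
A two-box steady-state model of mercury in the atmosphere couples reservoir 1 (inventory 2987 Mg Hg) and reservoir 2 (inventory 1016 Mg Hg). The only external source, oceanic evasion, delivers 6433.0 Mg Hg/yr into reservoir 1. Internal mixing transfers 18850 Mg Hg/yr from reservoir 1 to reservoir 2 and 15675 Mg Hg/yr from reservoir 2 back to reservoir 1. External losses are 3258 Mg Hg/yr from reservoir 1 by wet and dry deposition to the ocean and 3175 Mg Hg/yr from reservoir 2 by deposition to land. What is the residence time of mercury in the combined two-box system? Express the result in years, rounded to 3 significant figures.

Residence time in the combined system uses the total inventory and the total *external* removal — internal exchanges between the two boxes cancel.
M_total = 2987 + 1016 = 4003.0 Mg Hg.
ΣF_external_out = 3258 + 3175 = 6433.0 Mg Hg/yr.
τ = M_total / ΣF_ext = 4003.0 / 6433.0 = 0.6223 yr.

0.622 yr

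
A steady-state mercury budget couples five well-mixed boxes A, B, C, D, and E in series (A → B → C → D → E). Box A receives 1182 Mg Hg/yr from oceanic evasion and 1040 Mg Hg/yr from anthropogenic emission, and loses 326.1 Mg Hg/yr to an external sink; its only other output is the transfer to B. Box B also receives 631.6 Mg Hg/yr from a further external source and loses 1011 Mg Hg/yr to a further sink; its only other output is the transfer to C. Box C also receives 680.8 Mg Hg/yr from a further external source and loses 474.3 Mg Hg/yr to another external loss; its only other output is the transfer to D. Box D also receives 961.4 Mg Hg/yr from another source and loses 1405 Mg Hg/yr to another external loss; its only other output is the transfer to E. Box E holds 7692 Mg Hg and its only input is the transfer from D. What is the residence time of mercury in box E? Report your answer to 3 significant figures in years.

6.01 yr

Box A: F(A→B) = (1182 + 1040) − 326.1 = 1895.9 Mg Hg/yr.
Box B: F(B→C) = (1895.9 + 631.6) − 1011 = 1516.5 Mg Hg/yr.
Box C: F(C→D) = (1516.5 + 680.8) − 474.3 = 1723.0 Mg Hg/yr.
Box D: F(D→E) = (1723.0 + 961.4) − 1405 = 1279.4 Mg Hg/yr.
Box E throughput = its input = 1279.4 Mg Hg/yr; τ = 7692 / 1279.4 = 6.012 yr.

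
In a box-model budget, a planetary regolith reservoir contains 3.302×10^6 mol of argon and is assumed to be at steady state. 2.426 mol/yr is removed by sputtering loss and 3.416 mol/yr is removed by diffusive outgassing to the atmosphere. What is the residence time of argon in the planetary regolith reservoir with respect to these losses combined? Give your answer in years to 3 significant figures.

565000 yr

Total removal = 2.426 + 3.416 = 5.8420 mol/yr.
τ = M / ΣF_out = 3.302×10^6 / 5.8420 = 565200 yr.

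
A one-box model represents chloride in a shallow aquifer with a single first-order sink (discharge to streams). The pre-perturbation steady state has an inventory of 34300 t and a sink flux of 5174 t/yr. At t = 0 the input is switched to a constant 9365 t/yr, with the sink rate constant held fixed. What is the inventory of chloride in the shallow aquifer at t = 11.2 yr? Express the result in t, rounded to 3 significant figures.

τ = M₀/F₀ = 34300/5174 = 6.629 yr; rate constant k = 1/τ.
New steady state M_∞ = F₁/k = F₁·τ = 9365 × 6.629 = 62083 t.
M(t) = M_∞ + (M₀ − M_∞)·e^(−t/τ); t/τ = 11.2/6.629 = 1.689, so e^(−t/τ) = 0.1846.
M(t) = 62083 − 27780 × 0.1846 = 56954 t.

57000 t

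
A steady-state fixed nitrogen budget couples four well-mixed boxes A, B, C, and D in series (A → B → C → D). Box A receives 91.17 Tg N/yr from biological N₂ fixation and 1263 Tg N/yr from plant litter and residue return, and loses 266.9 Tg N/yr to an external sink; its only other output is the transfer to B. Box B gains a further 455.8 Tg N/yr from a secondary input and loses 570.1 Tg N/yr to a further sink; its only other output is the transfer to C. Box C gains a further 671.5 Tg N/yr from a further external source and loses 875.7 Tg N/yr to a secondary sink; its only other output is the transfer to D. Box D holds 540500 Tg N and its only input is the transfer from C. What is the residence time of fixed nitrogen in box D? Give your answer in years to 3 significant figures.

703 yr

Box A: F(A→B) = (91.17 + 1263) − 266.9 = 1087.3 Tg N/yr.
Box B: F(B→C) = (1087.3 + 455.8) − 570.1 = 972.97 Tg N/yr.
Box C: F(C→D) = (972.97 + 671.5) − 875.7 = 768.77 Tg N/yr.
Box D throughput = its input = 768.77 Tg N/yr; τ = 540500 / 768.77 = 703.1 yr.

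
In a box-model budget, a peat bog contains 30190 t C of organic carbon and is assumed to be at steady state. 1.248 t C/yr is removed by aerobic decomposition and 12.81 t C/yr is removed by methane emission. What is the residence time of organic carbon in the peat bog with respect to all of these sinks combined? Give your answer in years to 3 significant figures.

2150 yr

Total removal flux = 1.248 + 12.81 = 14.058 t C/yr.
τ = M / ΣF_out = 30190 / 14.058 = 2148 yr.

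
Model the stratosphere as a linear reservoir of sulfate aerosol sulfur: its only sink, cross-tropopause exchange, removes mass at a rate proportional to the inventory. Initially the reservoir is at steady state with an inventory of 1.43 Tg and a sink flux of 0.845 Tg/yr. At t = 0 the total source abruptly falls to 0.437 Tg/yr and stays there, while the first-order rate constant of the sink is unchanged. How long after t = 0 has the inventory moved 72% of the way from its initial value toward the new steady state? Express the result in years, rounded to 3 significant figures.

2.15 yr

τ = M₀/F₀ = 1.43/0.845 = 1.692 yr.
The remaining gap fraction is e^(−t/τ); 72% covered ⇒ e^(−t/τ) = 0.280.
t = −τ ln(0.280) = 1.692 × 1.273 = 2.154 yr.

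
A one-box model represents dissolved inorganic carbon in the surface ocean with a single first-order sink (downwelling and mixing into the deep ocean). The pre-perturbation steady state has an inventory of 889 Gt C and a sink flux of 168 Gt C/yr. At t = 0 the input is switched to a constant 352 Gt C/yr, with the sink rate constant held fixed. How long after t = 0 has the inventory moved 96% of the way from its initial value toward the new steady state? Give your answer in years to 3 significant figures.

τ = M₀/F₀ = 889/168 = 5.292 yr.
The remaining gap fraction is e^(−t/τ); 96% covered ⇒ e^(−t/τ) = 0.0400.
t = −τ ln(0.0400) = 5.292 × 3.219 = 17.03 yr.

17.0 yr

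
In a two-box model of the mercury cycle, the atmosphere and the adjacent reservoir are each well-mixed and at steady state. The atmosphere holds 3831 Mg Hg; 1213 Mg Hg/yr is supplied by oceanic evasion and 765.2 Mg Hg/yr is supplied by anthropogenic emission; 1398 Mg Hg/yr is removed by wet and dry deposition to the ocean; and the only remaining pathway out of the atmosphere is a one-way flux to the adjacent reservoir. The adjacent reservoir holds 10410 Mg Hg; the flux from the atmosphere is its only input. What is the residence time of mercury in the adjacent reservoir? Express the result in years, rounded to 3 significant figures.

Balance the atmosphere: ΣF_in = 1213 + 765.2 = 1978.2 Mg Hg/yr.
Flux to the adjacent reservoir = ΣF_in − (1398) = 580.20 Mg Hg/yr.
At steady state the output of the adjacent reservoir equals its input, 580.20 Mg Hg/yr.
τ = M / F = 10410 / 580.20 = 17.94 yr.

17.9 yr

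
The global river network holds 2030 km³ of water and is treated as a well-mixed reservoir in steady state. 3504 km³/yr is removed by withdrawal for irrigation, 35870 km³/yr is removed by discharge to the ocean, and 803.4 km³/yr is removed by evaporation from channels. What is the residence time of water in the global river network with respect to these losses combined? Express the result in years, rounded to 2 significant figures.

0.051 yr

Total removal = 3504 + 35870 + 803.4 = 40177 km³/yr.
τ = M / ΣF_out = 2030 / 40177 = 0.05053 yr.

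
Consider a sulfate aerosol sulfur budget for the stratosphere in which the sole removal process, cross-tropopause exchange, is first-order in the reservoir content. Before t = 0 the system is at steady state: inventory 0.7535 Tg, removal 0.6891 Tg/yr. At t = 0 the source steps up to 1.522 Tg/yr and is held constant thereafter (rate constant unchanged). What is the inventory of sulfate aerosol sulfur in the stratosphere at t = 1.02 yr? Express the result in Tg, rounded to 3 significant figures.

1.31 Tg

The sink rate constant is k = F₀/M₀ = 0.6891/0.7535 = 0.9145 yr⁻¹.
Solving dM/dt = F₁ − kM with M(0) = M₀ gives M(t) = F₁/k + (M₀ − F₁/k)·e^(−kt).
F₁/k = 1.522/0.9145 = 1.6642 Tg; kt = 0.9145 × 1.02 = 0.9328, e^(−kt) = 0.3934.
M(1.02) = 1.6642 + (0.7535 − 1.6642) × 0.3934 = 1.6642 − 0.3583 = 1.3059 Tg.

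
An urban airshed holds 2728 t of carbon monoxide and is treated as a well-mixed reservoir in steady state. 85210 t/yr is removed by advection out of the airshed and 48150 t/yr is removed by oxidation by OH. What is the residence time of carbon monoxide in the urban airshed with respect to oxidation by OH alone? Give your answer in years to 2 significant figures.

0.057 yr

Residence time with respect to a single sink: τ = M / F_sink.
τ = 2728 / 48150 = 0.05666 yr.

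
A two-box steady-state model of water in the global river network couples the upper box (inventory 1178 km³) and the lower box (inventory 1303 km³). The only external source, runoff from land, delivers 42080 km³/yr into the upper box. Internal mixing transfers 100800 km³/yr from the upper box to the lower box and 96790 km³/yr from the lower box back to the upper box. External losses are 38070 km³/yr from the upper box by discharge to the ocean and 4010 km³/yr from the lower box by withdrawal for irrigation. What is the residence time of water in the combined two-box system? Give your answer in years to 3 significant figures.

0.0590 yr

For the system as a whole, the A↔B exchange is internal and contributes nothing to the throughput; only the external sinks remove mass.
M_total = 1178 + 1303 = 2481.0 km³.
ΣF_external_out = 38070 + 4010 = 42080 km³/yr.
τ = M_total / ΣF_ext = 2481.0 / 42080 = 0.05896 yr.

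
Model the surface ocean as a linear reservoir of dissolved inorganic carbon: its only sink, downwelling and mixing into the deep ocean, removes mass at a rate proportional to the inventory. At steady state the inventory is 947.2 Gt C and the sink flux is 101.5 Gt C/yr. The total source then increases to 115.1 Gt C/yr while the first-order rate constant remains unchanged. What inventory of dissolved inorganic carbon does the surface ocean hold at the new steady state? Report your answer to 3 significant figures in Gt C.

1070 Gt C

Rate constant k = F/M = 101.5 / 947.2 = 0.1072 yr⁻¹.
At the new steady state, source = k·M_new ⇒ M_new = 115.1 / 0.1072 = 1074 Gt C.
(Equivalently M_new = M × F_new/F_old = 947.2 × 115.1/101.5.)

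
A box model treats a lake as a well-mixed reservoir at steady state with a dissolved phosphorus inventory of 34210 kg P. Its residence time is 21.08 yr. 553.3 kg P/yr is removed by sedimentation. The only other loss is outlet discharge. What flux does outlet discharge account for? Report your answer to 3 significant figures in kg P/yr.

Total removal F = M/τ = 34210 / 21.08 = 1623 kg P/yr.
Outlet discharge = F − (553.3) = 1623 − 553.3 = 1070 kg P/yr.

1070 kg P/yr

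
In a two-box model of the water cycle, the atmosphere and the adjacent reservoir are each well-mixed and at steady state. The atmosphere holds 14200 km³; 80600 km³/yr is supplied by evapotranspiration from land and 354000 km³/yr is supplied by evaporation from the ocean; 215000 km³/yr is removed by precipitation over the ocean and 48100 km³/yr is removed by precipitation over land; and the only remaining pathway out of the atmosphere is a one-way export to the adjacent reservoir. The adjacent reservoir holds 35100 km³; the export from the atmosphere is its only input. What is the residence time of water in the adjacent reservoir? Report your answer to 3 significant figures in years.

0.205 yr

Balance the atmosphere: ΣF_in = 80600 + 354000 = 434600 km³/yr.
Export to the adjacent reservoir = ΣF_in − (215000 + 48100) = 171500 km³/yr.
At steady state the output of the adjacent reservoir equals its input, 171500 km³/yr.
τ = M / F = 35100 / 171500 = 0.2047 yr.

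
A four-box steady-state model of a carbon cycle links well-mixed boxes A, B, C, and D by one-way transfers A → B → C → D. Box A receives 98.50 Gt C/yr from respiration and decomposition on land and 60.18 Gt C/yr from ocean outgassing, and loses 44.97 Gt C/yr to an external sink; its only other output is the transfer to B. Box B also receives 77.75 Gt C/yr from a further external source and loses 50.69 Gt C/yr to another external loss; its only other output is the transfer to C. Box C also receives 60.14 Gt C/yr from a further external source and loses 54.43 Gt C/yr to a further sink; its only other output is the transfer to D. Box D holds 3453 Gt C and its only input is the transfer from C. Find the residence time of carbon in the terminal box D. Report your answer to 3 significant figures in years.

Box A: F(A→B) = (98.50 + 60.18) − 44.97 = 113.71 Gt C/yr.
Box B: F(B→C) = (113.71 + 77.75) − 50.69 = 140.77 Gt C/yr.
Box C: F(C→D) = (140.77 + 60.14) − 54.43 = 146.48 Gt C/yr.
Box D throughput = its input = 146.48 Gt C/yr; τ = 3453 / 146.48 = 23.57 yr.

23.6 yr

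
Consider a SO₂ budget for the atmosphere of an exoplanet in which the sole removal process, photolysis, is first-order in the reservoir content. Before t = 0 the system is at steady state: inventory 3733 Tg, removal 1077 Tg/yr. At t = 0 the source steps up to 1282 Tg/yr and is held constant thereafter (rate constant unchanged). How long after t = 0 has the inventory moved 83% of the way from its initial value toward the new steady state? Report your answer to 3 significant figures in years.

τ = M₀/F₀ = 3733/1077 = 3.466 yr.
The remaining gap fraction is e^(−t/τ); 83% covered ⇒ e^(−t/τ) = 0.170.
t = −τ ln(0.170) = 3.466 × 1.772 = 6.142 yr.

6.14 yr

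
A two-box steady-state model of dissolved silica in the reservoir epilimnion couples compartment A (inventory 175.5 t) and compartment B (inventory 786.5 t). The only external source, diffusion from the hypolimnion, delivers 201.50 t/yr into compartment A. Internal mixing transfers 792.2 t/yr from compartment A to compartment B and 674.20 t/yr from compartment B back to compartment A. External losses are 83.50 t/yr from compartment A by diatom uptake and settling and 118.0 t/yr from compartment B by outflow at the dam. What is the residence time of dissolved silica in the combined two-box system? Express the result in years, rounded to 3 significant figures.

For the system as a whole, the A↔B exchange is internal and contributes nothing to the throughput; only the external sinks remove mass.
M_total = 175.5 + 786.5 = 962.00 t.
ΣF_external_out = 83.50 + 118.0 = 201.50 t/yr.
τ = M_total / ΣF_ext = 962.00 / 201.50 = 4.774 yr.

4.77 yr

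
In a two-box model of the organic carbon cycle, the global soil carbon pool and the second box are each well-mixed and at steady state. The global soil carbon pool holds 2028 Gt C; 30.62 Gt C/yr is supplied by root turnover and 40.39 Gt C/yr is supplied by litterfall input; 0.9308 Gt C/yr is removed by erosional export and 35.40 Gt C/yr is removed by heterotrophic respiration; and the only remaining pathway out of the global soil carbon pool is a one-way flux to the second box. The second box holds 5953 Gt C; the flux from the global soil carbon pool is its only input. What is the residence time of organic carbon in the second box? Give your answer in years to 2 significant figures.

170 yr

Balance the global soil carbon pool: ΣF_in = 30.62 + 40.39 = 71.010 Gt C/yr.
Flux to the second box = ΣF_in − (0.9308 + 35.40) = 34.679 Gt C/yr.
At steady state the output of the second box equals its input, 34.679 Gt C/yr.
τ = M / F = 5953 / 34.679 = 171.7 yr.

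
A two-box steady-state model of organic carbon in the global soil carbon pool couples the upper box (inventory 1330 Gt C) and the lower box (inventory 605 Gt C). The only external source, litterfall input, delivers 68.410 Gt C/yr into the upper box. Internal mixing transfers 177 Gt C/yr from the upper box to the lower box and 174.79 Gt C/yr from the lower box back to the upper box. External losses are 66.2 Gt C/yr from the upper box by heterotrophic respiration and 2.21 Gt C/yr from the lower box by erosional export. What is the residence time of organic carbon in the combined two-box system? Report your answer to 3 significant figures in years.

Treat the two boxes together as one reservoir: the mixing fluxes between them are internal recycling, so τ = ΣM / Σ(external losses).
M_total = 1330 + 605 = 1935.0 Gt C.
ΣF_external_out = 66.2 + 2.21 = 68.410 Gt C/yr.
τ = M_total / ΣF_ext = 1935.0 / 68.410 = 28.29 yr.

28.3 yr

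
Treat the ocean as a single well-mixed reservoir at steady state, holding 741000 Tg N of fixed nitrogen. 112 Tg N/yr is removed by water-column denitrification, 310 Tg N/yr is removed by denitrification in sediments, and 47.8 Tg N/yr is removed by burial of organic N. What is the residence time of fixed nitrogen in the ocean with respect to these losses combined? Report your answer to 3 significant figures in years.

Total removal = 112.0 + 310.0 + 47.80 = 469.80 Tg N/yr.
τ = M / ΣF_out = 741000 / 469.80 = 1577 yr.

1580 yr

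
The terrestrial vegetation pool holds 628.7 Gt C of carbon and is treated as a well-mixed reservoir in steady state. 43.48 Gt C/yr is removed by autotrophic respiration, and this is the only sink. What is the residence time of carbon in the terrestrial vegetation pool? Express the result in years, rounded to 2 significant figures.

14 yr

τ = M / F = 628.7 / 43.48 = 14.46 yr.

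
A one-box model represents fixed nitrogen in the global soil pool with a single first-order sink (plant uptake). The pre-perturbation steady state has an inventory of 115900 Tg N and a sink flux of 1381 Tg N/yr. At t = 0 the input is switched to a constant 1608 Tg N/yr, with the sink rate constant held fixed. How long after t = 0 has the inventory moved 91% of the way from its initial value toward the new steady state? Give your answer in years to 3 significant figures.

202 yr

τ = M₀/F₀ = 115900/1381 = 83.92 yr.
The remaining gap fraction is e^(−t/τ); 91% covered ⇒ e^(−t/τ) = 0.0900.
t = −τ ln(0.0900) = 83.92 × 2.408 = 202.1 yr.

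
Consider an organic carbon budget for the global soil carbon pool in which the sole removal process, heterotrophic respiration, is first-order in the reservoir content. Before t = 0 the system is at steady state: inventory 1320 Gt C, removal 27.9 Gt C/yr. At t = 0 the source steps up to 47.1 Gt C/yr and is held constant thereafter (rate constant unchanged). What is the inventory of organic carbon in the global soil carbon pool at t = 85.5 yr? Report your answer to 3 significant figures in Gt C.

τ = M₀/F₀ = 1320/27.9 = 47.31 yr; rate constant k = 1/τ.
New steady state M_∞ = F₁/k = F₁·τ = 47.1 × 47.31 = 2228.4 Gt C.
M(t) = M_∞ + (M₀ − M_∞)·e^(−t/τ); t/τ = 85.5/47.31 = 1.807, so e^(−t/τ) = 0.1641.
M(t) = 2228.4 − 908.4 × 0.1641 = 2079.3 Gt C.

2080 Gt C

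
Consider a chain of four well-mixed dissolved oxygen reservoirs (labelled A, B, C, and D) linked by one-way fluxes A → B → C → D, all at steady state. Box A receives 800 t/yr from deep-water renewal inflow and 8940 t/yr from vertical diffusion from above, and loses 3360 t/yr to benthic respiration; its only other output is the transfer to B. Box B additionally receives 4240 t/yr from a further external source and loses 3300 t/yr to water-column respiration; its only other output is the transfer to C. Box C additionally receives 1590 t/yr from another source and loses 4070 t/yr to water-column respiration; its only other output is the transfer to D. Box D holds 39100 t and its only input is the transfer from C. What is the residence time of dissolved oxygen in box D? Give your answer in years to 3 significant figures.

Box A: F(A→B) = (800 + 8940) − 3360 = 6380.0 t/yr.
Box B: F(B→C) = (6380.0 + 4240) − 3300 = 7320.0 t/yr.
Box C: F(C→D) = (7320.0 + 1590) − 4070 = 4840.0 t/yr.
Box D throughput = its input = 4840.0 t/yr; τ = 39100 / 4840.0 = 8.079 yr.

8.08 yr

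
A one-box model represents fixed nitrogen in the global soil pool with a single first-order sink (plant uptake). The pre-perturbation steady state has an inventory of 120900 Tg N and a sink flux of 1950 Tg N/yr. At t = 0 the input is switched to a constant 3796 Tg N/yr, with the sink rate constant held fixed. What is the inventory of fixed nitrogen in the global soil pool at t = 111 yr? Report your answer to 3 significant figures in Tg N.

216000 Tg N

Residence time τ = M₀/F₀ = 62.00 yr. The eventual steady state is M_∞ = M₀·(F₁/F₀) = 120900 × 3796/1950 = 235350 Tg N.
The anomaly ΔM(t) = M(t) − M_∞ decays as ΔM₀·e^(−t/τ) with ΔM₀ = 120900 − 235350 = −114500 Tg N.
At t = 111 yr, e^(−t/τ) = e^(−1.790) = 0.1669, so ΔM = −19100 Tg N and M = 235350 − 19100 = 216250 Tg N.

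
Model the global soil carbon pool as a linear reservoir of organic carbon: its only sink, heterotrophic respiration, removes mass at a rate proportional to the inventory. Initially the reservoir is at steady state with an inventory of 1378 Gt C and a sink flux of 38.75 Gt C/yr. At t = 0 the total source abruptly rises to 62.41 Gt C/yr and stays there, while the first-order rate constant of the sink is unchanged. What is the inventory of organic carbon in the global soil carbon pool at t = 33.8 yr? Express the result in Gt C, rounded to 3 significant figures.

1890 Gt C

τ = M₀/F₀ = 1378/38.75 = 35.56 yr; rate constant k = 1/τ.
New steady state M_∞ = F₁/k = F₁·τ = 62.41 × 35.56 = 2219.4 Gt C.
M(t) = M_∞ + (M₀ − M_∞)·e^(−t/τ); t/τ = 33.8/35.56 = 0.9505, so e^(−t/τ) = 0.3866.
M(t) = 2219.4 − 841.4 × 0.3866 = 1894.1 Gt C.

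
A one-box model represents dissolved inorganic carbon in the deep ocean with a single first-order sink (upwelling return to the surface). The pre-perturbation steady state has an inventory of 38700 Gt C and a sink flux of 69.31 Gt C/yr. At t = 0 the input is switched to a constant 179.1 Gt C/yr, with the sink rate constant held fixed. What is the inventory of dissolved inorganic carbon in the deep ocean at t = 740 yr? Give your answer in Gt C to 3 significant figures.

83700 Gt C

Residence time τ = M₀/F₀ = 558.4 yr. The eventual steady state is M_∞ = M₀·(F₁/F₀) = 38700 × 179.1/69.31 = 100000 Gt C.
The anomaly ΔM(t) = M(t) − M_∞ decays as ΔM₀·e^(−t/τ) with ΔM₀ = 38700 − 100000 = −61300 Gt C.
At t = 740 yr, e^(−t/τ) = e^(−1.325) = 0.2657, so ΔM = −16290 Gt C and M = 100000 − 16290 = 83713 Gt C.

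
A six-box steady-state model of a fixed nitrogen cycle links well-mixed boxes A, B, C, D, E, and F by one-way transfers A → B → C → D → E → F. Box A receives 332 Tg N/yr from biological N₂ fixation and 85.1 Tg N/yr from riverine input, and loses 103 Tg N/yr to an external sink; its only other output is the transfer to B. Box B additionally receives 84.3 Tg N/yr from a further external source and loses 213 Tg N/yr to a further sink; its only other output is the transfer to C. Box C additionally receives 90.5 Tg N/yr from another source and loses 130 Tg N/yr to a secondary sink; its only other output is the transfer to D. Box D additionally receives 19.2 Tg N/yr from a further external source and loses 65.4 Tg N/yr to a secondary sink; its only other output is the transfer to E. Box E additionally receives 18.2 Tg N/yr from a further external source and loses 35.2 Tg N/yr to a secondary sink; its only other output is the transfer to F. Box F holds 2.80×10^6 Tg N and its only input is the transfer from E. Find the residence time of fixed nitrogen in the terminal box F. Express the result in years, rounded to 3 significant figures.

Box A: F(A→B) = (332 + 85.1) − 103 = 314.10 Tg N/yr.
Box B: F(B→C) = (314.10 + 84.3) − 213 = 185.40 Tg N/yr.
Box C: F(C→D) = (185.40 + 90.5) − 130 = 145.90 Tg N/yr.
Box D: F(D→E) = (145.90 + 19.2) − 65.4 = 99.700 Tg N/yr.
Box E: F(E→F) = (99.700 + 18.2) − 35.2 = 82.700 Tg N/yr.
Box F throughput = its input = 82.700 Tg N/yr; τ = 2.80×10^6 / 82.700 = 33860 yr.

33900 yr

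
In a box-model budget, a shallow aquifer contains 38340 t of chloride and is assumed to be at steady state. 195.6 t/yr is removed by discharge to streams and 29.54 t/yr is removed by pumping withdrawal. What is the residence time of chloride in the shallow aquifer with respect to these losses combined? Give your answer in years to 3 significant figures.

Total removal = 195.6 + 29.54 = 225.14 t/yr.
τ = M / ΣF_out = 38340 / 225.14 = 170.3 yr.

170 yr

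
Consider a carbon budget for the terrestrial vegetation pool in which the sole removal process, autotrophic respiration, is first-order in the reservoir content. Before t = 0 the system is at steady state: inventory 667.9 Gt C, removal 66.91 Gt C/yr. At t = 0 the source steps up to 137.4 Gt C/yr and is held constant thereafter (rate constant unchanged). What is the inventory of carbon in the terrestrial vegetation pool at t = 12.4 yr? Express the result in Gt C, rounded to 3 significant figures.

τ = M₀/F₀ = 667.9/66.91 = 9.982 yr; rate constant k = 1/τ.
New steady state M_∞ = F₁/k = F₁·τ = 137.4 × 9.982 = 1371.5 Gt C.
M(t) = M_∞ + (M₀ − M_∞)·e^(−t/τ); t/τ = 12.4/9.982 = 1.242, so e^(−t/τ) = 0.2887.
M(t) = 1371.5 − 703.6 × 0.2887 = 1168.4 Gt C.

1170 Gt C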